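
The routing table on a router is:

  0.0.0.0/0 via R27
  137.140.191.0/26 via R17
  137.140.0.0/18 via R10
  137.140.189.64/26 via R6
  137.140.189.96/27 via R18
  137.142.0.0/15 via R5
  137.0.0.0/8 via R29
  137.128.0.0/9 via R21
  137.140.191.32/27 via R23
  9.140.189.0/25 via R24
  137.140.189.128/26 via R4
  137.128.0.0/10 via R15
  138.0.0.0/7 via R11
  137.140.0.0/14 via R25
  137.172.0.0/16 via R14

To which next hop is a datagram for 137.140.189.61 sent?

Routes whose prefix contains 137.140.189.61:
  0.0.0.0/0 (default, matches everything) -> R27
  137.0.0.0/8 (137.0.0.0 - 137.255.255.255) -> R29
  137.128.0.0/9 (137.128.0.0 - 137.255.255.255) -> R21
  137.128.0.0/10 (137.128.0.0 - 137.191.255.255) -> R15
  137.140.0.0/14 (137.140.0.0 - 137.143.255.255) -> R25
More-specific entries that do NOT match:
  137.140.189.96/27 (137.140.189.96 - 137.140.189.127) does not contain 137.140.189.61
  137.140.191.32/27 (137.140.191.32 - 137.140.191.63) does not contain 137.140.189.61
  137.140.191.0/26 (137.140.191.0 - 137.140.191.63) does not contain 137.140.189.61
  137.140.189.64/26 (137.140.189.64 - 137.140.189.127) does not contain 137.140.189.61
  137.140.189.128/26 (137.140.189.128 - 137.140.189.191) does not contain 137.140.189.61
  9.140.189.0/25 (9.140.189.0 - 9.140.189.127) does not contain 137.140.189.61
  137.140.0.0/18 (137.140.0.0 - 137.140.63.255) does not contain 137.140.189.61
  137.172.0.0/16 (137.172.0.0 - 137.172.255.255) does not contain 137.140.189.61
  137.142.0.0/15 (137.142.0.0 - 137.143.255.255) does not contain 137.140.189.61
Longest matching prefix is /14 -> next hop R25.

R25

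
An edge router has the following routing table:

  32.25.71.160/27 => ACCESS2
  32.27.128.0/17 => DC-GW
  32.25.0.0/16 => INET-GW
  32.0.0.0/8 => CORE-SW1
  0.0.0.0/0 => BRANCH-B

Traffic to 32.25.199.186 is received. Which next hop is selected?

Routes whose prefix contains 32.25.199.186:
  0.0.0.0/0 (default, matches everything) -> BRANCH-B
  32.0.0.0/8 (32.0.0.0 - 32.255.255.255) -> CORE-SW1
  32.25.0.0/16 (32.25.0.0 - 32.25.255.255) -> INET-GW
More-specific entries that do NOT match:
  32.25.71.160/27 (32.25.71.160 - 32.25.71.191) does not contain 32.25.199.186
  32.27.128.0/17 (32.27.128.0 - 32.27.255.255) does not contain 32.25.199.186
Longest matching prefix is /16 -> next hop INET-GW.

INET-GW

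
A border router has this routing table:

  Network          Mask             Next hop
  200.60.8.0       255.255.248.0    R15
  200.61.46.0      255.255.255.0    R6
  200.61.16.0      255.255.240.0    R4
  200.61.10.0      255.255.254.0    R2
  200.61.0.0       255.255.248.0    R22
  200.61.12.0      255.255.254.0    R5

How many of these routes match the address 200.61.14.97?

No listed prefix contains 200.61.14.97.
Total matching entries: 0.

0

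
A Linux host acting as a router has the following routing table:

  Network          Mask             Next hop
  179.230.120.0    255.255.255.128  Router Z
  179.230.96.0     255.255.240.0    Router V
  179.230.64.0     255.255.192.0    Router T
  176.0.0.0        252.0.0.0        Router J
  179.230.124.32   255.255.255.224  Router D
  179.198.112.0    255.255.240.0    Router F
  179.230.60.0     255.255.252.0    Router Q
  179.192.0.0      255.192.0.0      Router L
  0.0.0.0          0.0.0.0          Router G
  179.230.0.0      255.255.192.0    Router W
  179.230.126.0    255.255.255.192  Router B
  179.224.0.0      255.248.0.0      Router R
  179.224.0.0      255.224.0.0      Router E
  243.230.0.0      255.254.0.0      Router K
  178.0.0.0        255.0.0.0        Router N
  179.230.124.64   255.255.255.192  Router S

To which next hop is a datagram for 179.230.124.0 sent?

Router T

Routes whose prefix contains 179.230.124.0:
  0.0.0.0/0 (default, matches everything) -> Router G
  176.0.0.0/6 (176.0.0.0 - 179.255.255.255) -> Router J
  179.192.0.0/10 (179.192.0.0 - 179.255.255.255) -> Router L
  179.224.0.0/11 (179.224.0.0 - 179.255.255.255) -> Router E
  179.224.0.0/13 (179.224.0.0 - 179.231.255.255) -> Router R
  179.230.64.0/18 (179.230.64.0 - 179.230.127.255) -> Router T
More-specific entries that do NOT match:
  179.230.124.32/27 (179.230.124.32 - 179.230.124.63) does not contain 179.230.124.0
  179.230.126.0/26 (179.230.126.0 - 179.230.126.63) does not contain 179.230.124.0
  179.230.124.64/26 (179.230.124.64 - 179.230.124.127) does not contain 179.230.124.0
  179.230.120.0/25 (179.230.120.0 - 179.230.120.127) does not contain 179.230.124.0
  179.230.60.0/22 (179.230.60.0 - 179.230.63.255) does not contain 179.230.124.0
  179.230.96.0/20 (179.230.96.0 - 179.230.111.255) does not contain 179.230.124.0
  179.198.112.0/20 (179.198.112.0 - 179.198.127.255) does not contain 179.230.124.0
Longest matching prefix is /18 -> next hop Router T.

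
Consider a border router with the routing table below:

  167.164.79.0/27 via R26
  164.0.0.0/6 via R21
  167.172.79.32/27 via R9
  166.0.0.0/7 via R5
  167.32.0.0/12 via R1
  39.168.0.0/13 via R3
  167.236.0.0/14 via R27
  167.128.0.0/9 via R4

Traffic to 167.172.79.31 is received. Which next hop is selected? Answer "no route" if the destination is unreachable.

Routes whose prefix contains 167.172.79.31:
  164.0.0.0/6 (164.0.0.0 - 167.255.255.255) -> R21
  166.0.0.0/7 (166.0.0.0 - 167.255.255.255) -> R5
  167.128.0.0/9 (167.128.0.0 - 167.255.255.255) -> R4
More-specific entries that do NOT match:
  167.164.79.0/27 (167.164.79.0 - 167.164.79.31) does not contain 167.172.79.31
  167.172.79.32/27 (167.172.79.32 - 167.172.79.63) does not contain 167.172.79.31
  167.236.0.0/14 (167.236.0.0 - 167.239.255.255) does not contain 167.172.79.31
  39.168.0.0/13 (39.168.0.0 - 39.175.255.255) does not contain 167.172.79.31
  167.32.0.0/12 (167.32.0.0 - 167.47.255.255) does not contain 167.172.79.31
Longest matching prefix is /9 -> next hop R4.

R4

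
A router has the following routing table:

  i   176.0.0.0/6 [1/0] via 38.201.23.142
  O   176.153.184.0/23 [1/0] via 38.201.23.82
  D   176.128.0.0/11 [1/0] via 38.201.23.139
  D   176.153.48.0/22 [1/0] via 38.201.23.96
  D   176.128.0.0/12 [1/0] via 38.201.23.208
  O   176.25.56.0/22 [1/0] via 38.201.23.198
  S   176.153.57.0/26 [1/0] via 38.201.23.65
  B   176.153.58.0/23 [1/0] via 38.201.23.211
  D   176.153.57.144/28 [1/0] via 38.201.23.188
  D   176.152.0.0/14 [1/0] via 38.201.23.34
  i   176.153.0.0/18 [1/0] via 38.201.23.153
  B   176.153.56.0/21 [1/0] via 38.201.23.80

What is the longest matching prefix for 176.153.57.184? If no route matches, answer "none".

176.153.56.0/21

Entries matching 176.153.57.184:
  176.0.0.0/6 (176.0.0.0 - 179.255.255.255)
  176.128.0.0/11 (176.128.0.0 - 176.159.255.255)
  176.152.0.0/14 (176.152.0.0 - 176.155.255.255)
  176.153.0.0/18 (176.153.0.0 - 176.153.63.255)
  176.153.56.0/21 (176.153.56.0 - 176.153.63.255)
Most specific is 176.153.56.0/21.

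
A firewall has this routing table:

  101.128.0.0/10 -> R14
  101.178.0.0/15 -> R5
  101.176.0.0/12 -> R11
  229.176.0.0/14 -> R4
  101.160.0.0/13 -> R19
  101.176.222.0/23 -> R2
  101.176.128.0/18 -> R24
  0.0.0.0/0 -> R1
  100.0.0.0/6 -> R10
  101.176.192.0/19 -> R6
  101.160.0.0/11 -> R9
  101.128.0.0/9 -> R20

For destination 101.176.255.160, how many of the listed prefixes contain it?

6

Prefixes containing 101.176.255.160:
  0.0.0.0/0 (default, matches everything)
  100.0.0.0/6 (100.0.0.0 - 103.255.255.255)
  101.128.0.0/9 (101.128.0.0 - 101.255.255.255)
  101.128.0.0/10 (101.128.0.0 - 101.191.255.255)
  101.160.0.0/11 (101.160.0.0 - 101.191.255.255)
  101.176.0.0/12 (101.176.0.0 - 101.191.255.255)
Total matching entries: 6.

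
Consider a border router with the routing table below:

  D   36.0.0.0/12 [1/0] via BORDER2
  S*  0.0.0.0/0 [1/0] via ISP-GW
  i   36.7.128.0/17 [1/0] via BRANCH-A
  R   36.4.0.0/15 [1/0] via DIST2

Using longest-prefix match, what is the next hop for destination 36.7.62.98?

BORDER2

Routes whose prefix contains 36.7.62.98:
  0.0.0.0/0 (default, matches everything) -> ISP-GW
  36.0.0.0/12 (36.0.0.0 - 36.15.255.255) -> BORDER2
More-specific entries that do NOT match:
  36.7.128.0/17 (36.7.128.0 - 36.7.255.255) does not contain 36.7.62.98
  36.4.0.0/15 (36.4.0.0 - 36.5.255.255) does not contain 36.7.62.98
Longest matching prefix is /12 -> next hop BORDER2.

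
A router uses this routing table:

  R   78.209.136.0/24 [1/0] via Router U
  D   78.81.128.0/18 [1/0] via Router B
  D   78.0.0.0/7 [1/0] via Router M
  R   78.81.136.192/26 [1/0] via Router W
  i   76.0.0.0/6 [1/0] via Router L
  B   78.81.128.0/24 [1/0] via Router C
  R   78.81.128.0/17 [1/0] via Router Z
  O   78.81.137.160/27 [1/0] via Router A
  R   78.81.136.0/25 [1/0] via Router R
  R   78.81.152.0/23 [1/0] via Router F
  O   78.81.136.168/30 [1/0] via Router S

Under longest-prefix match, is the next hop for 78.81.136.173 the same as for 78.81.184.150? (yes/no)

78.81.136.173: longest match 78.81.128.0/18 -> Router B
78.81.184.150: longest match 78.81.128.0/18 -> Router B

yes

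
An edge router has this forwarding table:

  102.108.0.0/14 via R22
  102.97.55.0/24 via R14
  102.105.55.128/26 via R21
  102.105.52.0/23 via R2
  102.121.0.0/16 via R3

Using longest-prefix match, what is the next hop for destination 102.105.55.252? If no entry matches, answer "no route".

no route

No entry's prefix contains 102.105.55.252; there is no default route.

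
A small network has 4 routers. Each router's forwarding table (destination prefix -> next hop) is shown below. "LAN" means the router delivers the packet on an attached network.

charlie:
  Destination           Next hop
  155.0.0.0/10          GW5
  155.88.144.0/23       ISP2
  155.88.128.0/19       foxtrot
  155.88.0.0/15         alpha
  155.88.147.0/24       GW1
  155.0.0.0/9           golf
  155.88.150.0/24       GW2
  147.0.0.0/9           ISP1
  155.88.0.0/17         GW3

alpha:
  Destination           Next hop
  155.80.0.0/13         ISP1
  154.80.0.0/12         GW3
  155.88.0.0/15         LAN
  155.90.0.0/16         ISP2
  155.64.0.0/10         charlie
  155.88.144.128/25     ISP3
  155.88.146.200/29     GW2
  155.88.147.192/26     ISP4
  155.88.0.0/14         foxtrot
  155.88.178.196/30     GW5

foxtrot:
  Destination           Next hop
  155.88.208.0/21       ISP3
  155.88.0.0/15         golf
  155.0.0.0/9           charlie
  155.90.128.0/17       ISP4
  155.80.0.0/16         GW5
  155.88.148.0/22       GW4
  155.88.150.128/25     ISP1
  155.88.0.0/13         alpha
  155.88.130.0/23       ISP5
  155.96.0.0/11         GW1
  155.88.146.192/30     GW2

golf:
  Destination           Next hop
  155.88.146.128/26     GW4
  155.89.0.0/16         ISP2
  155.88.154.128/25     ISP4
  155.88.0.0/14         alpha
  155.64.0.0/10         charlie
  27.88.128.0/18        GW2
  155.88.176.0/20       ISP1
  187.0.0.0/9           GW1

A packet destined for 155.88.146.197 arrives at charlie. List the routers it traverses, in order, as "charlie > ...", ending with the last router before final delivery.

charlie > foxtrot > golf > alpha

At charlie: longest match for 155.88.146.197 is 155.88.128.0/19 -> foxtrot
At foxtrot: longest match for 155.88.146.197 is 155.88.0.0/15 -> golf
At golf: longest match for 155.88.146.197 is 155.88.0.0/14 -> alpha
At alpha: longest match for 155.88.146.197 is 155.88.0.0/15 -> LAN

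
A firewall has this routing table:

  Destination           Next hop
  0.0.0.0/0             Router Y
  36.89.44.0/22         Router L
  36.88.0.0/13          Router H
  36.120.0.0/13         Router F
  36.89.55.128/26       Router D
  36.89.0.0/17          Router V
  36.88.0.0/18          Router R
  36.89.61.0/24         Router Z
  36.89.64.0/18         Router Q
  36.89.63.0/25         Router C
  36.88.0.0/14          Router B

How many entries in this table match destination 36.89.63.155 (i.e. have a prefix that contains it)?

4

Prefixes containing 36.89.63.155:
  0.0.0.0/0 (default, matches everything)
  36.88.0.0/13 (36.88.0.0 - 36.95.255.255)
  36.88.0.0/14 (36.88.0.0 - 36.91.255.255)
  36.89.0.0/17 (36.89.0.0 - 36.89.127.255)
Total matching entries: 4.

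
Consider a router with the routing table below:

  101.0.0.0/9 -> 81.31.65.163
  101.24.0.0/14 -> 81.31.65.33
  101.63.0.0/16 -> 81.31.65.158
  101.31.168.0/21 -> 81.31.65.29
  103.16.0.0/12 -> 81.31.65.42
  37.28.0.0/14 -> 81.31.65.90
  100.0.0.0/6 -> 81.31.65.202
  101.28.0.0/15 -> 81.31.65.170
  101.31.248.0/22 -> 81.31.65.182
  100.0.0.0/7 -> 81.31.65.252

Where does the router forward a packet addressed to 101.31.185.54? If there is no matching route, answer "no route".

Routes whose prefix contains 101.31.185.54:
  100.0.0.0/6 (100.0.0.0 - 103.255.255.255) -> 81.31.65.202
  100.0.0.0/7 (100.0.0.0 - 101.255.255.255) -> 81.31.65.252
  101.0.0.0/9 (101.0.0.0 - 101.127.255.255) -> 81.31.65.163
More-specific entries that do NOT match:
  101.31.248.0/22 (101.31.248.0 - 101.31.251.255) does not contain 101.31.185.54
  101.31.168.0/21 (101.31.168.0 - 101.31.175.255) does not contain 101.31.185.54
  101.63.0.0/16 (101.63.0.0 - 101.63.255.255) does not contain 101.31.185.54
  101.28.0.0/15 (101.28.0.0 - 101.29.255.255) does not contain 101.31.185.54
  101.24.0.0/14 (101.24.0.0 - 101.27.255.255) does not contain 101.31.185.54
  37.28.0.0/14 (37.28.0.0 - 37.31.255.255) does not contain 101.31.185.54
  103.16.0.0/12 (103.16.0.0 - 103.31.255.255) does not contain 101.31.185.54
Longest matching prefix is /9 -> next hop 81.31.65.163.

81.31.65.163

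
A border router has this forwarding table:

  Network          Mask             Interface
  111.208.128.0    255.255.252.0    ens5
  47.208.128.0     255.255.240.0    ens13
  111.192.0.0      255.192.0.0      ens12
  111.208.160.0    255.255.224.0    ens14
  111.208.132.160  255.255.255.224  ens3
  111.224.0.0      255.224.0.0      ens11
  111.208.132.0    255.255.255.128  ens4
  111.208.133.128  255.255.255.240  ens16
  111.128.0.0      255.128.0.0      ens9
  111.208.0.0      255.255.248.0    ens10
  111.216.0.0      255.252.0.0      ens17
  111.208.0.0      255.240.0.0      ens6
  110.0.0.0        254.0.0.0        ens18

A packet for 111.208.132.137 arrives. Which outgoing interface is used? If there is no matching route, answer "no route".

ens6

Routes whose prefix contains 111.208.132.137:
  110.0.0.0/7 (110.0.0.0 - 111.255.255.255) -> ens18
  111.128.0.0/9 (111.128.0.0 - 111.255.255.255) -> ens9
  111.192.0.0/10 (111.192.0.0 - 111.255.255.255) -> ens12
  111.208.0.0/12 (111.208.0.0 - 111.223.255.255) -> ens6
More-specific entries that do NOT match:
  111.208.133.128/28 (111.208.133.128 - 111.208.133.143) does not contain 111.208.132.137
  111.208.132.160/27 (111.208.132.160 - 111.208.132.191) does not contain 111.208.132.137
  111.208.132.0/25 (111.208.132.0 - 111.208.132.127) does not contain 111.208.132.137
  111.208.128.0/22 (111.208.128.0 - 111.208.131.255) does not contain 111.208.132.137
  111.208.0.0/21 (111.208.0.0 - 111.208.7.255) does not contain 111.208.132.137
  47.208.128.0/20 (47.208.128.0 - 47.208.143.255) does not contain 111.208.132.137
  111.208.160.0/19 (111.208.160.0 - 111.208.191.255) does not contain 111.208.132.137
  111.216.0.0/14 (111.216.0.0 - 111.219.255.255) does not contain 111.208.132.137
Longest matching prefix is /12 -> interface ens6.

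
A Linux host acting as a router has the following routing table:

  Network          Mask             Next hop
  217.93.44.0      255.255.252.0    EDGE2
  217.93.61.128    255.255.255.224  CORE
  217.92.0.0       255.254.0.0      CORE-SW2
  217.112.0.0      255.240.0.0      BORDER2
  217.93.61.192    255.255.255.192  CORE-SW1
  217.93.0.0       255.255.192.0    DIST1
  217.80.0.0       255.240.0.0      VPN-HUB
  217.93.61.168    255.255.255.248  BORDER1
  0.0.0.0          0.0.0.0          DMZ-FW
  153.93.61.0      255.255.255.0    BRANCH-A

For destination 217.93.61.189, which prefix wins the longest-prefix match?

Entries matching 217.93.61.189:
  0.0.0.0/0 (default, matches everything)
  217.80.0.0/12 (217.80.0.0 - 217.95.255.255)
  217.92.0.0/15 (217.92.0.0 - 217.93.255.255)
  217.93.0.0/18 (217.93.0.0 - 217.93.63.255)
Most specific is 217.93.0.0/18.

217.93.0.0/18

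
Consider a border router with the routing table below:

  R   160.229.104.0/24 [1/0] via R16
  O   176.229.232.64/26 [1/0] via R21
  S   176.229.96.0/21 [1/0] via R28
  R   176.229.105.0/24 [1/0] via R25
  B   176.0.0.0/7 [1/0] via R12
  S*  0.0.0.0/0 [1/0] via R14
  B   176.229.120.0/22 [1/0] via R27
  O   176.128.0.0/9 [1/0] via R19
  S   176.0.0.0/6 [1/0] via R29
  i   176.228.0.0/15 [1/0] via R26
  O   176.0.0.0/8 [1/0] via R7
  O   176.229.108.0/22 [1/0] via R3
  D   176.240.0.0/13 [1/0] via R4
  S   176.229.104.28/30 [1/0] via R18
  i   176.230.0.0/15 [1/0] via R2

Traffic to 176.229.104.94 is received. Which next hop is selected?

R26

Routes whose prefix contains 176.229.104.94:
  0.0.0.0/0 (default, matches everything) -> R14
  176.0.0.0/6 (176.0.0.0 - 179.255.255.255) -> R29
  176.0.0.0/7 (176.0.0.0 - 177.255.255.255) -> R12
  176.0.0.0/8 (176.0.0.0 - 176.255.255.255) -> R7
  176.128.0.0/9 (176.128.0.0 - 176.255.255.255) -> R19
  176.228.0.0/15 (176.228.0.0 - 176.229.255.255) -> R26
More-specific entries that do NOT match:
  176.229.104.28/30 (176.229.104.28 - 176.229.104.31) does not contain 176.229.104.94
  176.229.232.64/26 (176.229.232.64 - 176.229.232.127) does not contain 176.229.104.94
  160.229.104.0/24 (160.229.104.0 - 160.229.104.255) does not contain 176.229.104.94
  176.229.105.0/24 (176.229.105.0 - 176.229.105.255) does not contain 176.229.104.94
  176.229.120.0/22 (176.229.120.0 - 176.229.123.255) does not contain 176.229.104.94
  176.229.108.0/22 (176.229.108.0 - 176.229.111.255) does not contain 176.229.104.94
  176.229.96.0/21 (176.229.96.0 - 176.229.103.255) does not contain 176.229.104.94
Longest matching prefix is /15 -> next hop R26.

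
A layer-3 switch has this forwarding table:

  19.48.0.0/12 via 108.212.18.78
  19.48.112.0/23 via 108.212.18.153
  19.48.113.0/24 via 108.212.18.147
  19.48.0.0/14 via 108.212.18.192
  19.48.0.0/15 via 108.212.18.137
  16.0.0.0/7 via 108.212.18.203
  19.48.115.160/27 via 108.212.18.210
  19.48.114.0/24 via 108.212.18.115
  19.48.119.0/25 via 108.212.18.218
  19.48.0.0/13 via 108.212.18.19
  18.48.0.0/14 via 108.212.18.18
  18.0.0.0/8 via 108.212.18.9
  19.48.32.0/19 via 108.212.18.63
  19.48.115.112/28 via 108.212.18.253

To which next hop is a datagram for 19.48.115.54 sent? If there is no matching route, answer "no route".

108.212.18.137

Routes whose prefix contains 19.48.115.54:
  19.48.0.0/12 (19.48.0.0 - 19.63.255.255) -> 108.212.18.78
  19.48.0.0/13 (19.48.0.0 - 19.55.255.255) -> 108.212.18.19
  19.48.0.0/14 (19.48.0.0 - 19.51.255.255) -> 108.212.18.192
  19.48.0.0/15 (19.48.0.0 - 19.49.255.255) -> 108.212.18.137
More-specific entries that do NOT match:
  19.48.115.112/28 (19.48.115.112 - 19.48.115.127) does not contain 19.48.115.54
  19.48.115.160/27 (19.48.115.160 - 19.48.115.191) does not contain 19.48.115.54
  19.48.119.0/25 (19.48.119.0 - 19.48.119.127) does not contain 19.48.115.54
  19.48.113.0/24 (19.48.113.0 - 19.48.113.255) does not contain 19.48.115.54
  19.48.114.0/24 (19.48.114.0 - 19.48.114.255) does not contain 19.48.115.54
  19.48.112.0/23 (19.48.112.0 - 19.48.113.255) does not contain 19.48.115.54
  19.48.32.0/19 (19.48.32.0 - 19.48.63.255) does not contain 19.48.115.54
Longest matching prefix is /15 -> next hop 108.212.18.137.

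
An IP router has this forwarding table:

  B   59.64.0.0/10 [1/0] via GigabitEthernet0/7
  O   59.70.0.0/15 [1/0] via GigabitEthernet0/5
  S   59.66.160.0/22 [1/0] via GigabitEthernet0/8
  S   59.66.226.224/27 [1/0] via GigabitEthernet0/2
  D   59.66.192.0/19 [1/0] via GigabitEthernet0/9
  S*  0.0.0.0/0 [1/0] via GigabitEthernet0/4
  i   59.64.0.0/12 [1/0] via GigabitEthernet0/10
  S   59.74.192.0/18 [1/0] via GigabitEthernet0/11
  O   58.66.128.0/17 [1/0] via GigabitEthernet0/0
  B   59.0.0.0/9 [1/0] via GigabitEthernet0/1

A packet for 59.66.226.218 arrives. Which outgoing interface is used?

GigabitEthernet0/10

Routes whose prefix contains 59.66.226.218:
  0.0.0.0/0 (default, matches everything) -> GigabitEthernet0/4
  59.0.0.0/9 (59.0.0.0 - 59.127.255.255) -> GigabitEthernet0/1
  59.64.0.0/10 (59.64.0.0 - 59.127.255.255) -> GigabitEthernet0/7
  59.64.0.0/12 (59.64.0.0 - 59.79.255.255) -> GigabitEthernet0/10
More-specific entries that do NOT match:
  59.66.226.224/27 (59.66.226.224 - 59.66.226.255) does not contain 59.66.226.218
  59.66.160.0/22 (59.66.160.0 - 59.66.163.255) does not contain 59.66.226.218
  59.66.192.0/19 (59.66.192.0 - 59.66.223.255) does not contain 59.66.226.218
  59.74.192.0/18 (59.74.192.0 - 59.74.255.255) does not contain 59.66.226.218
  58.66.128.0/17 (58.66.128.0 - 58.66.255.255) does not contain 59.66.226.218
  59.70.0.0/15 (59.70.0.0 - 59.71.255.255) does not contain 59.66.226.218
Longest matching prefix is /12 -> interface GigabitEthernet0/10.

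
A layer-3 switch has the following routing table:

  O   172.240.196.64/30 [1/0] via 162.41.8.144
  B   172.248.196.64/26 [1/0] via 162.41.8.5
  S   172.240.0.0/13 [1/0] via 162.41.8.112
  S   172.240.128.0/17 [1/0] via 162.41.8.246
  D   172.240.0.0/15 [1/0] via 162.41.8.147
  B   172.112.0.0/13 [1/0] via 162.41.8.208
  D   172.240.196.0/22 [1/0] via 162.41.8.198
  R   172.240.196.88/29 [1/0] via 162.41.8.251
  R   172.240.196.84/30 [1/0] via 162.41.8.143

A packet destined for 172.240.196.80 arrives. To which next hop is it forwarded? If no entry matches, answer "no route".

Routes whose prefix contains 172.240.196.80:
  172.240.0.0/13 (172.240.0.0 - 172.247.255.255) -> 162.41.8.112
  172.240.0.0/15 (172.240.0.0 - 172.241.255.255) -> 162.41.8.147
  172.240.128.0/17 (172.240.128.0 - 172.240.255.255) -> 162.41.8.246
  172.240.196.0/22 (172.240.196.0 - 172.240.199.255) -> 162.41.8.198
More-specific entries that do NOT match:
  172.240.196.64/30 (172.240.196.64 - 172.240.196.67) does not contain 172.240.196.80
  172.240.196.84/30 (172.240.196.84 - 172.240.196.87) does not contain 172.240.196.80
  172.240.196.88/29 (172.240.196.88 - 172.240.196.95) does not contain 172.240.196.80
  172.248.196.64/26 (172.248.196.64 - 172.248.196.127) does not contain 172.240.196.80
Longest matching prefix is /22 -> next hop 162.41.8.198.

162.41.8.198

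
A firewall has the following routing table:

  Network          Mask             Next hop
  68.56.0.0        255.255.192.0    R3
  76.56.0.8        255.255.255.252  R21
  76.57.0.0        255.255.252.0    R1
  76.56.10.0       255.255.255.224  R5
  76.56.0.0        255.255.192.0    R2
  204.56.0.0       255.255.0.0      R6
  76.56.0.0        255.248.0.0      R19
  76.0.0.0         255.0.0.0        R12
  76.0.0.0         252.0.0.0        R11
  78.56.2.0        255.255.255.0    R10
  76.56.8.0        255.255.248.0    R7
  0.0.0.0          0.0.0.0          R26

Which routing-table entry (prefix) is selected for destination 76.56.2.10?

Entries matching 76.56.2.10:
  0.0.0.0/0 (default, matches everything)
  76.0.0.0/6 (76.0.0.0 - 79.255.255.255)
  76.0.0.0/8 (76.0.0.0 - 76.255.255.255)
  76.56.0.0/13 (76.56.0.0 - 76.63.255.255)
  76.56.0.0/18 (76.56.0.0 - 76.56.63.255)
Most specific is 76.56.0.0/18.

76.56.0.0/18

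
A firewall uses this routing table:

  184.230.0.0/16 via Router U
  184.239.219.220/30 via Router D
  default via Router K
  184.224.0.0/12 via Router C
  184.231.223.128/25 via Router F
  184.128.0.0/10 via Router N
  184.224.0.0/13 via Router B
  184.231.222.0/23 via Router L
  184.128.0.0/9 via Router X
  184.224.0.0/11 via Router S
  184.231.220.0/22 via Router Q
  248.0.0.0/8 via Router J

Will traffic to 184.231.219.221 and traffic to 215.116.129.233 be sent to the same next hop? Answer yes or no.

no

184.231.219.221: longest match 184.224.0.0/13 -> Router B
215.116.129.233: longest match 0.0.0.0/0 -> Router K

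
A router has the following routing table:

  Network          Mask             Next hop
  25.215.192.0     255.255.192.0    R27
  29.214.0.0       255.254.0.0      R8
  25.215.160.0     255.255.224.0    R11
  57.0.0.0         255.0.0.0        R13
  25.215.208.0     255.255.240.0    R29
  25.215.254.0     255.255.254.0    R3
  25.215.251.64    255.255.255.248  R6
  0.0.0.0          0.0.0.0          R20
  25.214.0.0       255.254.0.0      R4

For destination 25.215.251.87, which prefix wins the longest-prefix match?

Entries matching 25.215.251.87:
  0.0.0.0/0 (default, matches everything)
  25.214.0.0/15 (25.214.0.0 - 25.215.255.255)
  25.215.192.0/18 (25.215.192.0 - 25.215.255.255)
Most specific is 25.215.192.0/18.

25.215.192.0/18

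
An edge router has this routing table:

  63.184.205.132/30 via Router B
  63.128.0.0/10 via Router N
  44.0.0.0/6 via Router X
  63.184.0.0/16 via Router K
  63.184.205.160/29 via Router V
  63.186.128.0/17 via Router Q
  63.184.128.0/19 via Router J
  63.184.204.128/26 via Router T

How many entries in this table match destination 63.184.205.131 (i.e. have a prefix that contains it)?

2

Prefixes containing 63.184.205.131:
  63.128.0.0/10 (63.128.0.0 - 63.191.255.255)
  63.184.0.0/16 (63.184.0.0 - 63.184.255.255)
Total matching entries: 2.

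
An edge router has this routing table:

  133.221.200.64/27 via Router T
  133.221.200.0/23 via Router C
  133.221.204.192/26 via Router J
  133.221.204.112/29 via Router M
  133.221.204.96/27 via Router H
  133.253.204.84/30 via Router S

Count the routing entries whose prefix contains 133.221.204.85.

0

No listed prefix contains 133.221.204.85.
Total matching entries: 0.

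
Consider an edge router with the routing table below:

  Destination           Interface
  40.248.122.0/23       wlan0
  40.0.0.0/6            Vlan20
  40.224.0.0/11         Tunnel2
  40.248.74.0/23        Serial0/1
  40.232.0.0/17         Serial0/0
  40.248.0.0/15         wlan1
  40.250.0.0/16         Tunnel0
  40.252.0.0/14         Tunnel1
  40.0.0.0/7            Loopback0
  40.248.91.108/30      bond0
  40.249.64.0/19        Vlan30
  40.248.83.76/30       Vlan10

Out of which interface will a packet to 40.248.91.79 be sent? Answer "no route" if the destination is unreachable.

wlan1

Routes whose prefix contains 40.248.91.79:
  40.0.0.0/6 (40.0.0.0 - 43.255.255.255) -> Vlan20
  40.0.0.0/7 (40.0.0.0 - 41.255.255.255) -> Loopback0
  40.224.0.0/11 (40.224.0.0 - 40.255.255.255) -> Tunnel2
  40.248.0.0/15 (40.248.0.0 - 40.249.255.255) -> wlan1
More-specific entries that do NOT match:
  40.248.91.108/30 (40.248.91.108 - 40.248.91.111) does not contain 40.248.91.79
  40.248.83.76/30 (40.248.83.76 - 40.248.83.79) does not contain 40.248.91.79
  40.248.122.0/23 (40.248.122.0 - 40.248.123.255) does not contain 40.248.91.79
  40.248.74.0/23 (40.248.74.0 - 40.248.75.255) does not contain 40.248.91.79
  40.249.64.0/19 (40.249.64.0 - 40.249.95.255) does not contain 40.248.91.79
  40.232.0.0/17 (40.232.0.0 - 40.232.127.255) does not contain 40.248.91.79
  40.250.0.0/16 (40.250.0.0 - 40.250.255.255) does not contain 40.248.91.79
Longest matching prefix is /15 -> interface wlan1.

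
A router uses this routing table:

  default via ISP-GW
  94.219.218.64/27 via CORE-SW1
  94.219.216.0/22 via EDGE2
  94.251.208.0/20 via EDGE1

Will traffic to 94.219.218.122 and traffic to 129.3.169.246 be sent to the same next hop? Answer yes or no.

no

94.219.218.122: longest match 94.219.216.0/22 -> EDGE2
129.3.169.246: longest match 0.0.0.0/0 -> ISP-GW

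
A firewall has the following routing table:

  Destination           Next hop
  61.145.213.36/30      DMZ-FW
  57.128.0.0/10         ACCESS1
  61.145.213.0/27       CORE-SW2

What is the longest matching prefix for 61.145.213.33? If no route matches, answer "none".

61.145.213.33 is outside every listed prefix and there is no default route.

none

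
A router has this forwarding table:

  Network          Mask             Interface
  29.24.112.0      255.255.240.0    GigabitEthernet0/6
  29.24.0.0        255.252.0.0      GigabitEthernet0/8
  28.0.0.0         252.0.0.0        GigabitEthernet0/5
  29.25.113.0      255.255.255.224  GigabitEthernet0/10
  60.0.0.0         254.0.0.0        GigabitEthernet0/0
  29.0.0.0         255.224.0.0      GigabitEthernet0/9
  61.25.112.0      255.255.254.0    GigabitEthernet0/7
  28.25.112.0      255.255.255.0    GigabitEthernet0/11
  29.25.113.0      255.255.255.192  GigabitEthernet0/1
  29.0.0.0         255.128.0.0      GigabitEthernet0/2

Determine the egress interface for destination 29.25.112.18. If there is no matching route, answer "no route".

Routes whose prefix contains 29.25.112.18:
  28.0.0.0/6 (28.0.0.0 - 31.255.255.255) -> GigabitEthernet0/5
  29.0.0.0/9 (29.0.0.0 - 29.127.255.255) -> GigabitEthernet0/2
  29.0.0.0/11 (29.0.0.0 - 29.31.255.255) -> GigabitEthernet0/9
  29.24.0.0/14 (29.24.0.0 - 29.27.255.255) -> GigabitEthernet0/8
More-specific entries that do NOT match:
  29.25.113.0/27 (29.25.113.0 - 29.25.113.31) does not contain 29.25.112.18
  29.25.113.0/26 (29.25.113.0 - 29.25.113.63) does not contain 29.25.112.18
  28.25.112.0/24 (28.25.112.0 - 28.25.112.255) does not contain 29.25.112.18
  61.25.112.0/23 (61.25.112.0 - 61.25.113.255) does not contain 29.25.112.18
  29.24.112.0/20 (29.24.112.0 - 29.24.127.255) does not contain 29.25.112.18
Longest matching prefix is /14 -> interface GigabitEthernet0/8.

GigabitEthernet0/8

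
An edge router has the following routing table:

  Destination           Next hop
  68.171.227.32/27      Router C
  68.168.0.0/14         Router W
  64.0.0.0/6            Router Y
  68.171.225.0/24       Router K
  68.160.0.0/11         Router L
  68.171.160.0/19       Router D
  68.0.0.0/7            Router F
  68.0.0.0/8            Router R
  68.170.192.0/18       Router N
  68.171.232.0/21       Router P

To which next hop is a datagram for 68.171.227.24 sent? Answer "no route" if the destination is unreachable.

Router W

Routes whose prefix contains 68.171.227.24:
  68.0.0.0/7 (68.0.0.0 - 69.255.255.255) -> Router F
  68.0.0.0/8 (68.0.0.0 - 68.255.255.255) -> Router R
  68.160.0.0/11 (68.160.0.0 - 68.191.255.255) -> Router L
  68.168.0.0/14 (68.168.0.0 - 68.171.255.255) -> Router W
More-specific entries that do NOT match:
  68.171.227.32/27 (68.171.227.32 - 68.171.227.63) does not contain 68.171.227.24
  68.171.225.0/24 (68.171.225.0 - 68.171.225.255) does not contain 68.171.227.24
  68.171.232.0/21 (68.171.232.0 - 68.171.239.255) does not contain 68.171.227.24
  68.171.160.0/19 (68.171.160.0 - 68.171.191.255) does not contain 68.171.227.24
  68.170.192.0/18 (68.170.192.0 - 68.170.255.255) does not contain 68.171.227.24
Longest matching prefix is /14 -> next hop Router W.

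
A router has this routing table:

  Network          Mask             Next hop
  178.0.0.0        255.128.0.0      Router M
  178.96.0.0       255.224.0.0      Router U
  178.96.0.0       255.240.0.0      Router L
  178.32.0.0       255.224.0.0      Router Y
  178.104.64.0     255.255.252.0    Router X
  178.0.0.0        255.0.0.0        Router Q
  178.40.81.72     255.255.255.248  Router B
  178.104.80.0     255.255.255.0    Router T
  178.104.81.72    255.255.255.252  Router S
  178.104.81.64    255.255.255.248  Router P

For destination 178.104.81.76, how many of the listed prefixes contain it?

4

Prefixes containing 178.104.81.76:
  178.0.0.0/8 (178.0.0.0 - 178.255.255.255)
  178.0.0.0/9 (178.0.0.0 - 178.127.255.255)
  178.96.0.0/11 (178.96.0.0 - 178.127.255.255)
  178.96.0.0/12 (178.96.0.0 - 178.111.255.255)
Total matching entries: 4.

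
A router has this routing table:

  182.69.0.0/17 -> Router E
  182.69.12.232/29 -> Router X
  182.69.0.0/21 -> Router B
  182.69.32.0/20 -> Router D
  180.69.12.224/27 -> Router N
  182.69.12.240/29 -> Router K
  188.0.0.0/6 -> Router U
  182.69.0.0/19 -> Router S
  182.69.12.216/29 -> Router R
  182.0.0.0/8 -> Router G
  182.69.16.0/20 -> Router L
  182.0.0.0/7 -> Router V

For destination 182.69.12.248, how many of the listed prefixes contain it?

4

Prefixes containing 182.69.12.248:
  182.0.0.0/7 (182.0.0.0 - 183.255.255.255)
  182.0.0.0/8 (182.0.0.0 - 182.255.255.255)
  182.69.0.0/17 (182.69.0.0 - 182.69.127.255)
  182.69.0.0/19 (182.69.0.0 - 182.69.31.255)
Total matching entries: 4.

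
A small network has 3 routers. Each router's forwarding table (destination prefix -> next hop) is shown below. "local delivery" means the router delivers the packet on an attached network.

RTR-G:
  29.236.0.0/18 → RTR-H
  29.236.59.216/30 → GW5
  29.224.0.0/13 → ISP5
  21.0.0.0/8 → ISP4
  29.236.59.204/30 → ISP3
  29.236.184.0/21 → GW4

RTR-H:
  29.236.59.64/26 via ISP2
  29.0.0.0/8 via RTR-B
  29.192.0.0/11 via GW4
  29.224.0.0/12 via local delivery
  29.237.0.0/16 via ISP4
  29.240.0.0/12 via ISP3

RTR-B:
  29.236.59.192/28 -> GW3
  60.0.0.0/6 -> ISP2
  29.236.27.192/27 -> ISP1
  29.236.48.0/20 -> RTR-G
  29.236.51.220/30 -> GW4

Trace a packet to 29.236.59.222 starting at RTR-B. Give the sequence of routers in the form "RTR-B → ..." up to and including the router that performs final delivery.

RTR-B → RTR-G → RTR-H

At RTR-B: longest match for 29.236.59.222 is 29.236.48.0/20 -> RTR-G
At RTR-G: longest match for 29.236.59.222 is 29.236.0.0/18 -> RTR-H
At RTR-H: longest match for 29.236.59.222 is 29.224.0.0/12 -> local delivery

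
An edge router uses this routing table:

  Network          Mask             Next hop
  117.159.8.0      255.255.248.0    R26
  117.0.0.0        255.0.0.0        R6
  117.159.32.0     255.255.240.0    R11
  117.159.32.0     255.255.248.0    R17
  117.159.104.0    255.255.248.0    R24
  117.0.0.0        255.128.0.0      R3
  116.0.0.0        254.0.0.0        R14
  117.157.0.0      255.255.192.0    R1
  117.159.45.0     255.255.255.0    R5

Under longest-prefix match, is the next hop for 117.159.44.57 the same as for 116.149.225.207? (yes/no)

no

117.159.44.57: longest match 117.159.32.0/20 -> R11
116.149.225.207: longest match 116.0.0.0/7 -> R14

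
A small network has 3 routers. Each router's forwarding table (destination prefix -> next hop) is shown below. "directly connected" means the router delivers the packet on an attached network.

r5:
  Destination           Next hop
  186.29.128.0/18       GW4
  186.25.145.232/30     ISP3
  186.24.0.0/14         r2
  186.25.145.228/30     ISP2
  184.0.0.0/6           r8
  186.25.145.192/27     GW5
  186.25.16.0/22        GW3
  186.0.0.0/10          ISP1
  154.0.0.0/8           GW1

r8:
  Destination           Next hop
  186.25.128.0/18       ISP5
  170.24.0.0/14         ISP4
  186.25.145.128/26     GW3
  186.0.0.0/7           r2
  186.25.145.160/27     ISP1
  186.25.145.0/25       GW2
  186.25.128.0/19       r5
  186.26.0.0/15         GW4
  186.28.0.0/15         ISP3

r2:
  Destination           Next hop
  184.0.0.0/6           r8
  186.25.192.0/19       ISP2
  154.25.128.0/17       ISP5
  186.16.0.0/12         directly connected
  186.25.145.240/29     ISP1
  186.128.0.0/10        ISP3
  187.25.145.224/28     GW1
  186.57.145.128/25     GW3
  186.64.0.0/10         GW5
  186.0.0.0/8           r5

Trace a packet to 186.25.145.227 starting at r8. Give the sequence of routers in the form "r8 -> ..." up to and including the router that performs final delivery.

r8 -> r5 -> r2

At r8: longest match for 186.25.145.227 is 186.25.128.0/19 -> r5
At r5: longest match for 186.25.145.227 is 186.24.0.0/14 -> r2
At r2: longest match for 186.25.145.227 is 186.16.0.0/12 -> directly connected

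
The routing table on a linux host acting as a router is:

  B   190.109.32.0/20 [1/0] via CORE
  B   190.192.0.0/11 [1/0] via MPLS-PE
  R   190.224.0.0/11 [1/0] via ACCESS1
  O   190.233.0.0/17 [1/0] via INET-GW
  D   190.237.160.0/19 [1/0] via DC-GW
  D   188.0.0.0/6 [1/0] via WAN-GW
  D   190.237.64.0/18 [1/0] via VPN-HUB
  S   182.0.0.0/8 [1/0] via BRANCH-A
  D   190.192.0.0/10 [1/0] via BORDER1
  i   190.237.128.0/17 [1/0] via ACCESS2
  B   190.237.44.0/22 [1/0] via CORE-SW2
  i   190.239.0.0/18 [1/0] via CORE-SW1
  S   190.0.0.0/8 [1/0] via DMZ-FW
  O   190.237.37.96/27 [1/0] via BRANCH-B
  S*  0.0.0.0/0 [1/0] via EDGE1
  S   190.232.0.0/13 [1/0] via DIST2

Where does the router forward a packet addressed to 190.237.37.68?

DIST2

Routes whose prefix contains 190.237.37.68:
  0.0.0.0/0 (default, matches everything) -> EDGE1
  188.0.0.0/6 (188.0.0.0 - 191.255.255.255) -> WAN-GW
  190.0.0.0/8 (190.0.0.0 - 190.255.255.255) -> DMZ-FW
  190.192.0.0/10 (190.192.0.0 - 190.255.255.255) -> BORDER1
  190.224.0.0/11 (190.224.0.0 - 190.255.255.255) -> ACCESS1
  190.232.0.0/13 (190.232.0.0 - 190.239.255.255) -> DIST2
More-specific entries that do NOT match:
  190.237.37.96/27 (190.237.37.96 - 190.237.37.127) does not contain 190.237.37.68
  190.237.44.0/22 (190.237.44.0 - 190.237.47.255) does not contain 190.237.37.68
  190.109.32.0/20 (190.109.32.0 - 190.109.47.255) does not contain 190.237.37.68
  190.237.160.0/19 (190.237.160.0 - 190.237.191.255) does not contain 190.237.37.68
  190.237.64.0/18 (190.237.64.0 - 190.237.127.255) does not contain 190.237.37.68
  190.239.0.0/18 (190.239.0.0 - 190.239.63.255) does not contain 190.237.37.68
  190.233.0.0/17 (190.233.0.0 - 190.233.127.255) does not contain 190.237.37.68
  190.237.128.0/17 (190.237.128.0 - 190.237.255.255) does not contain 190.237.37.68
Longest matching prefix is /13 -> next hop DIST2.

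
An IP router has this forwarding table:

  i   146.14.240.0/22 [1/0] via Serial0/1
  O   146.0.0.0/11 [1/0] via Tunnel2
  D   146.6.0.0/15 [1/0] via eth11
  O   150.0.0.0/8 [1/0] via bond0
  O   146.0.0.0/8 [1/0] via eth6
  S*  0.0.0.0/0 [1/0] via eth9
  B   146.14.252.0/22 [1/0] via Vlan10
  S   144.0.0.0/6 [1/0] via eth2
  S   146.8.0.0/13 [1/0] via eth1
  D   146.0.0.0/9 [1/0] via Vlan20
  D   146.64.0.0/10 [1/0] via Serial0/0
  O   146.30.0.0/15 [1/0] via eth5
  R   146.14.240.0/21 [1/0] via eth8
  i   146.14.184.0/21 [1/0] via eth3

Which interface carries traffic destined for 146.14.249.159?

eth1

Routes whose prefix contains 146.14.249.159:
  0.0.0.0/0 (default, matches everything) -> eth9
  144.0.0.0/6 (144.0.0.0 - 147.255.255.255) -> eth2
  146.0.0.0/8 (146.0.0.0 - 146.255.255.255) -> eth6
  146.0.0.0/9 (146.0.0.0 - 146.127.255.255) -> Vlan20
  146.0.0.0/11 (146.0.0.0 - 146.31.255.255) -> Tunnel2
  146.8.0.0/13 (146.8.0.0 - 146.15.255.255) -> eth1
More-specific entries that do NOT match:
  146.14.240.0/22 (146.14.240.0 - 146.14.243.255) does not contain 146.14.249.159
  146.14.252.0/22 (146.14.252.0 - 146.14.255.255) does not contain 146.14.249.159
  146.14.240.0/21 (146.14.240.0 - 146.14.247.255) does not contain 146.14.249.159
  146.14.184.0/21 (146.14.184.0 - 146.14.191.255) does not contain 146.14.249.159
  146.6.0.0/15 (146.6.0.0 - 146.7.255.255) does not contain 146.14.249.159
  146.30.0.0/15 (146.30.0.0 - 146.31.255.255) does not contain 146.14.249.159
Longest matching prefix is /13 -> interface eth1.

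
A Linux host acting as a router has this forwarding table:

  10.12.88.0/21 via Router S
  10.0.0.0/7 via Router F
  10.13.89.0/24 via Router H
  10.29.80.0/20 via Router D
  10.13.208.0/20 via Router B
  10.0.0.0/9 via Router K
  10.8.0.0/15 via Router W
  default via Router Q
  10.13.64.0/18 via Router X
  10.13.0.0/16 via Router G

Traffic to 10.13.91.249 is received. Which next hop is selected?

Router X

Routes whose prefix contains 10.13.91.249:
  0.0.0.0/0 (default, matches everything) -> Router Q
  10.0.0.0/7 (10.0.0.0 - 11.255.255.255) -> Router F
  10.0.0.0/9 (10.0.0.0 - 10.127.255.255) -> Router K
  10.13.0.0/16 (10.13.0.0 - 10.13.255.255) -> Router G
  10.13.64.0/18 (10.13.64.0 - 10.13.127.255) -> Router X
More-specific entries that do NOT match:
  10.13.89.0/24 (10.13.89.0 - 10.13.89.255) does not contain 10.13.91.249
  10.12.88.0/21 (10.12.88.0 - 10.12.95.255) does not contain 10.13.91.249
  10.29.80.0/20 (10.29.80.0 - 10.29.95.255) does not contain 10.13.91.249
  10.13.208.0/20 (10.13.208.0 - 10.13.223.255) does not contain 10.13.91.249
Longest matching prefix is /18 -> next hop Router X.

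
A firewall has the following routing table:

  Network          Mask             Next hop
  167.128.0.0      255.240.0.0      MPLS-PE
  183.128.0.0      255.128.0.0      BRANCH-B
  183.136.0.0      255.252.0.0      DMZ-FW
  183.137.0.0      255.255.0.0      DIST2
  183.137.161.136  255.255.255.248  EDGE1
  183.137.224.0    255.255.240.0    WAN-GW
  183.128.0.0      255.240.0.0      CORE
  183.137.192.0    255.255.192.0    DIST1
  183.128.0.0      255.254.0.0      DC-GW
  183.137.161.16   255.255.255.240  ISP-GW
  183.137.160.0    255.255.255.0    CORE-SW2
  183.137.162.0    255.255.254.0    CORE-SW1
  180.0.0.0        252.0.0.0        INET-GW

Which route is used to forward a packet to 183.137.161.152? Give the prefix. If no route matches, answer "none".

183.137.0.0/16

Entries matching 183.137.161.152:
  180.0.0.0/6 (180.0.0.0 - 183.255.255.255)
  183.128.0.0/9 (183.128.0.0 - 183.255.255.255)
  183.128.0.0/12 (183.128.0.0 - 183.143.255.255)
  183.136.0.0/14 (183.136.0.0 - 183.139.255.255)
  183.137.0.0/16 (183.137.0.0 - 183.137.255.255)
Most specific is 183.137.0.0/16.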